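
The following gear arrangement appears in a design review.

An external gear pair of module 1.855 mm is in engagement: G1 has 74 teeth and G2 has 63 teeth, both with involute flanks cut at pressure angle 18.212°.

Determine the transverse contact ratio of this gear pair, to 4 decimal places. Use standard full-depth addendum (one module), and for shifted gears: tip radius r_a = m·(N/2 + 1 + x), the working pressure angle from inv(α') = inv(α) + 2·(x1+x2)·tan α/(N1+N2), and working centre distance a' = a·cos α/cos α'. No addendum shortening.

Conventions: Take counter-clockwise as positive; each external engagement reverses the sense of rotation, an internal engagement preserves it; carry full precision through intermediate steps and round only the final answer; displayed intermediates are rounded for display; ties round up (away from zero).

topology: single-mesh involute geometry — m = 1.855, 74T/63T pair
base radii: r_b1 = 65.196841, r_b2 = 55.505418
tip radii: r_a1 = 70.490000, r_a2 = 60.287500
no profile shift: α' = α, a' = a
action lengths: √(r_a1²−r_b1²) = 26.799479, √(r_a2²−r_b2²) = 23.531494
base pitch p_b = π·m·cos α = 5.535727
CR = (26.799479 + 23.531494 − 127.067500·sin 18.21200°)/5.535727 = 1.918099
contact ratio ≈ 1.9181

1.9181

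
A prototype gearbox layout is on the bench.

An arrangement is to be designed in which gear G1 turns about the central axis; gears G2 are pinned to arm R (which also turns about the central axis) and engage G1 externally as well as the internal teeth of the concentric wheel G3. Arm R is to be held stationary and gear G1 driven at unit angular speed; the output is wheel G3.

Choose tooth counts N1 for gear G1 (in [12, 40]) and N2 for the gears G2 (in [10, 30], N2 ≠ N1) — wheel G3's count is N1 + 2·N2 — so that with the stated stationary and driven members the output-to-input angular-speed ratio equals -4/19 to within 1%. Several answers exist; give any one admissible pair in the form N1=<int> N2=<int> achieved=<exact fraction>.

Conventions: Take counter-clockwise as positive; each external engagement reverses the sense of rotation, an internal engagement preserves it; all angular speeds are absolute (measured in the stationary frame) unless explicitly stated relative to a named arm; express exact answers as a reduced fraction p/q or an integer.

N1=16 N2=30 achieved=-4/19

topology: planetary set — design target -4/19, arm = carrier (Willis)
Willis with ω_arm = 0: ω_ring/ω_sun = −N1/N3; set equal to -4/19  ⇒  N3/N1 = −1/(-4/19) = 19/4
N3 = N1 + 2·N2  ⇒  N2/N1 = (N3/N1 − 1)/2 = (19/4 − 1)/2 = 15/8
smallest multiple with N1 ≥ 12 and N2 ≥ 10: k = 2  ⇒  N1 = 2·8 = 16, N2 = 2·15 = 30 (N1 ≤ 40, N2 ≤ 30, N2 ≠ N1 ✓), N3 = 16 + 2·30 = 76
check: −N1/N3 with N1 = 16, N3 = 76 gives -4/19; |achieved − target| = 0 ≤ 1/475 ✓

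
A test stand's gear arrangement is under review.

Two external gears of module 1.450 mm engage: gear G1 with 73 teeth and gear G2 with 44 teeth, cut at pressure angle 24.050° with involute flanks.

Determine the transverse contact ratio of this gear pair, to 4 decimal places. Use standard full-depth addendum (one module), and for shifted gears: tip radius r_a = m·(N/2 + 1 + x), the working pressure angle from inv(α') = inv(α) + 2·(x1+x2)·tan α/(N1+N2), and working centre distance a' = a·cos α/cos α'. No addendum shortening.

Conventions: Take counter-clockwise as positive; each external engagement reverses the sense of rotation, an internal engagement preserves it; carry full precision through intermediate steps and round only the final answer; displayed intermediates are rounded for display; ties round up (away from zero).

topology: single-mesh involute geometry — m = 1.450, 73T/44T pair
base radii: r_b1 = 48.330589, r_b2 = 29.130766
tip radii: r_a1 = 54.375000, r_a2 = 33.350000
no profile shift: α' = α, a' = a
action lengths: √(r_a1²−r_b1²) = 24.915753, √(r_a2²−r_b2²) = 16.236408
base pitch p_b = π·m·cos α = 4.159864
CR = (24.915753 + 16.236408 − 84.825000·sin 24.05000°)/4.159864 = 1.582531
contact ratio ≈ 1.5825

1.5825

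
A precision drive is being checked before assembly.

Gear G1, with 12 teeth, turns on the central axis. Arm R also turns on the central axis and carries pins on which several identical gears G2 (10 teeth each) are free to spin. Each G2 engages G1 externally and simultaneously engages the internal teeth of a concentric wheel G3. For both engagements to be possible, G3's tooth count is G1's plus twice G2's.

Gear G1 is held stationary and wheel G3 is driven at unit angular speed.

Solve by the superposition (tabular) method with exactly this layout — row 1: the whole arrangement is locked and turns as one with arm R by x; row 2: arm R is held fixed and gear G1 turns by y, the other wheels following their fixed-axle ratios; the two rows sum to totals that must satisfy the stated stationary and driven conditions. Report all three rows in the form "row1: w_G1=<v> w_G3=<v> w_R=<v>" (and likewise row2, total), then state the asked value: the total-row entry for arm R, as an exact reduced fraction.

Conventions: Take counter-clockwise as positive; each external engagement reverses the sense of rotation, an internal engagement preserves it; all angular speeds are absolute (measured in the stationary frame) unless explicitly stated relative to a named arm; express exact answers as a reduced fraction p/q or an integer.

row1: w_G1=8/11 w_G3=8/11 w_R=8/11
row2: w_G1=-8/11 w_G3=3/11 w_R=0
total: w_G1=0 w_G3=1 w_R=8/11
asked value: 8/11

planetary set (12T centre, 10T on arm, 32T internal) — Willis relation
row 1: whole set turns with the arm by x
superposition row 2 [arm held]: sun y, ring −(12/32)·y, arm 0
boundary: total ω_sun = x + y = 0 and total ω_ring = x − (12/32)·y = 1  ⇒  y = -8/11, x = 8/11
row 2 ring = −(12/32)·(-8/11) = 3/11
totals (row 1 + row 2): sun 8/11 + (-8/11) = 0, ring 8/11 + 3/11 = 1, arm 8/11 + 0 = 8/11
asked cell (total, arm) = 8/11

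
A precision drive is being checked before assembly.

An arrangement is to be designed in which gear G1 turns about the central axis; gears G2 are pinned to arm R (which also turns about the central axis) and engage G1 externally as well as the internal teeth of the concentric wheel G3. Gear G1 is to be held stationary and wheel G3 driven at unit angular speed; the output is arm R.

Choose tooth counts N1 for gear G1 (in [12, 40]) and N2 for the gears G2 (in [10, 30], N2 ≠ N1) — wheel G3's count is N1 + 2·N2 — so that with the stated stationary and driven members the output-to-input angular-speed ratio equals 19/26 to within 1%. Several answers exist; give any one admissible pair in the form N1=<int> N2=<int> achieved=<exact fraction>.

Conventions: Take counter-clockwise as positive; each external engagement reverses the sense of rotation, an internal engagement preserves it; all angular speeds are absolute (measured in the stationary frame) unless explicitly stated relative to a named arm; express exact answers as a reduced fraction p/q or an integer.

topology: planetary set — design target 19/26, arm = carrier (Willis)
Willis with ω_sun = 0: ω_arm/ω_ring = N3/(N1+N3); set equal to 19/26  ⇒  N3/N1 = (19/26)/(1 − 19/26) = 19/7
N3 = N1 + 2·N2  ⇒  N2/N1 = (N3/N1 − 1)/2 = (19/7 − 1)/2 = 6/7
smallest multiple with N1 ≥ 12 and N2 ≥ 10: k = 2  ⇒  N1 = 2·7 = 14, N2 = 2·6 = 12 (N1 ≤ 40, N2 ≤ 30, N2 ≠ N1 ✓), N3 = 14 + 2·12 = 38
check: N3/(N1+N3) with N1 = 14, N3 = 38 gives 19/26; |achieved − target| = 0 ≤ 19/2600 ✓

N1=14 N2=12 achieved=19/26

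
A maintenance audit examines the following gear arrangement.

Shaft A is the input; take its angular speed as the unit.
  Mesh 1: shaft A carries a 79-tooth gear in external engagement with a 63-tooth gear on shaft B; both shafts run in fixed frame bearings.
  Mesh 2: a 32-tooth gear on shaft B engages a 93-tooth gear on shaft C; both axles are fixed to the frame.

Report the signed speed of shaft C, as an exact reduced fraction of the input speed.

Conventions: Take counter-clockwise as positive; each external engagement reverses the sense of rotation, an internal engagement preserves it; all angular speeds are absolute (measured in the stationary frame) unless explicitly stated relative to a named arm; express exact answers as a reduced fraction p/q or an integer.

2528/5859

2-mesh fixed-axis compound train (all bearings frame-fixed)
mesh 1 [79T→63T]: |ω|/ω_in = 1×79/63 = 79/63, sense flips to −
mesh 2 [32T→93T]: |ω|/ω_in = (79/63)×32/93 = 2528/5859, sense flips to +
signed output speed (× input speed) = 2528/5859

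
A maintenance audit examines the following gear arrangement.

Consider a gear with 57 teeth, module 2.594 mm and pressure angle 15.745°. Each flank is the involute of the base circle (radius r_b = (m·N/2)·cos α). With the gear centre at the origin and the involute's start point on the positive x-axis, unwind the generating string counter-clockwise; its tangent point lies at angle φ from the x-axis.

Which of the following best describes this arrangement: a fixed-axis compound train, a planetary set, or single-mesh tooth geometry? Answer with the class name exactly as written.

topology: single-mesh involute geometry — m = 2.594, N = 57
classification: single-mesh tooth geometry

single-mesh tooth geometry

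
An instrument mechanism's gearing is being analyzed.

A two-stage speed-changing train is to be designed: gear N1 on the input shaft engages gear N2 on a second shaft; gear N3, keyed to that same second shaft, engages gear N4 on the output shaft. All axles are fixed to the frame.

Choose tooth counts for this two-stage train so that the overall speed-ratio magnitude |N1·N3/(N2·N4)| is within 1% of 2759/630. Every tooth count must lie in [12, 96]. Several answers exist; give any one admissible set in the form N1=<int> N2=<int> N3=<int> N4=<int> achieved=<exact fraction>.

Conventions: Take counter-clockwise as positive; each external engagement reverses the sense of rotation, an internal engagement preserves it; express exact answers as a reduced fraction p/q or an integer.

N1=31 N2=14 N3=89 N4=45 achieved=2759/630

topology: fixed-axis compound train — 2 stages, target 2759/630
target = 2759/630 in lowest terms: an exact hit needs N1·N3 = k·2759 and N2·N4 = k·630 for one integer k, every count in [12, 96]; additionally prefer no 1:1 stage (N1 ≠ N2, N3 ≠ N4)
k = 1: N1·N3 = 2759 = 31·89, N2·N4 = 630 = 14·45
achieved = 31·89/(14·45) = 2759/630; |achieved − target| = 0 ≤ 2759/63000 ✓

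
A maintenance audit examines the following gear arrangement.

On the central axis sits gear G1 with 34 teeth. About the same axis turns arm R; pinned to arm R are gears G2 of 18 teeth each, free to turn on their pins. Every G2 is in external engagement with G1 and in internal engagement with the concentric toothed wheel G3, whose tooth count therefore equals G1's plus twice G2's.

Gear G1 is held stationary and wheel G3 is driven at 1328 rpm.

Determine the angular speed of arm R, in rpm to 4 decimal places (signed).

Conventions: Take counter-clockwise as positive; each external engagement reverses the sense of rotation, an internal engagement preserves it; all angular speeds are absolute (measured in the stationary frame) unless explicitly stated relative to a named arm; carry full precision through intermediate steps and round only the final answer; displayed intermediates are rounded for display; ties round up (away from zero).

class = planetary set [G3 = 34+2·18 = 70; Willis about the carrier]
normalise by the input: solve with ω_ring = 1, then scale by 1328 rpm
ring teeth: 34 + 2·18 = 70
34(ω_sun−ω_arm) = −70(ω_ring−ω_arm),  ω_sun = 0, ω_ring = 1
34(0−ω_arm) = −70(1−ω_arm)  ⇒  104·ω_arm = 70  ⇒  ω_arm = 35/52
scale: ω_arm = 35/52 × 1328 rpm = +893.8462 rpm

+893.8462 rpm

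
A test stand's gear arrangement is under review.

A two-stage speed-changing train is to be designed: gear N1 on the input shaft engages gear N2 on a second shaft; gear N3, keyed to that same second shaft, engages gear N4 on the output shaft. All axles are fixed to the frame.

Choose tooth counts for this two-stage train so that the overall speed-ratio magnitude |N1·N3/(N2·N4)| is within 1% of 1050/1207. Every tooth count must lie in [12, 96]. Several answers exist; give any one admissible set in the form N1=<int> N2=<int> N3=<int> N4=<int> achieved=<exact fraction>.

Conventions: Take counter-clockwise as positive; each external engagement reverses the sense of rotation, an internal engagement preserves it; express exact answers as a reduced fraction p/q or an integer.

N1=14 N2=17 N3=75 N4=71 achieved=1050/1207

design class (target 1050/1207): fixed-axis compound train
target = 1050/1207 in lowest terms: an exact hit needs N1·N3 = k·1050 and N2·N4 = k·1207 for one integer k, every count in [12, 96]; additionally prefer no 1:1 stage (N1 ≠ N2, N3 ≠ N4)
k = 1: N1·N3 = 1050 = 14·75, N2·N4 = 1207 = 17·71
achieved = 14·75/(17·71) = 1050/1207; |achieved − target| = 0 ≤ 21/2414 ✓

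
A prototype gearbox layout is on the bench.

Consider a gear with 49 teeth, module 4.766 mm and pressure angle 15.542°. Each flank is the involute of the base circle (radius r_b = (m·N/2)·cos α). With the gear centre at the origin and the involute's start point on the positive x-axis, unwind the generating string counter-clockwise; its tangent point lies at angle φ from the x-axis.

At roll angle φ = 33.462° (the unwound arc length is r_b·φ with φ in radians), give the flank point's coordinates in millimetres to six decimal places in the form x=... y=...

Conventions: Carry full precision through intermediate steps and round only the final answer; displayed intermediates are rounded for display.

topology: single-mesh involute geometry — m = 4.766, N = 49
pitch radius r_p = m·N/2 = 4.766·49/2 = 116.767000
base radius r_b = r_p·cos α = 116.767000·cos 15.542° = 112.497333
roll angle φ = 33.462° = 0.58402207 rad
x = r_b·(cos φ + φ·sin φ) = 130.077517
y = r_b·(sin φ − φ·cos φ) = 7.218099

x=130.077517 y=7.218099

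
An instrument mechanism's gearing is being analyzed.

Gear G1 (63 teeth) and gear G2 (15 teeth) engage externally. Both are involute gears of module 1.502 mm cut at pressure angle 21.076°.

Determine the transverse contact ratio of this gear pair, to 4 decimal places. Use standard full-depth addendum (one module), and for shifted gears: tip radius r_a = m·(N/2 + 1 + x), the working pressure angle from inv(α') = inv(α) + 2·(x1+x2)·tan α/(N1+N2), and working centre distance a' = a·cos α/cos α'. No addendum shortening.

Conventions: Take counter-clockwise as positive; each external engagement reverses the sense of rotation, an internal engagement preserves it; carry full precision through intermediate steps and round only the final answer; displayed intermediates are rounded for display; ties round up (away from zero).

1.5922

class = single-mesh tooth geometry [involute pair 63T × 15T, m = 1.502]
base radii: r_b1 = 44.147961, r_b2 = 10.511419
tip radii: r_a1 = 48.815000, r_a2 = 12.767000
no profile shift: α' = α, a' = a
action lengths: √(r_a1²−r_b1²) = 20.829348, √(r_a2²−r_b2²) = 7.246127
base pitch p_b = π·m·cos α = 4.403013
CR = (20.829348 + 7.246127 − 58.578000·sin 21.07600°)/4.403013 = 1.592200
contact ratio ≈ 1.5922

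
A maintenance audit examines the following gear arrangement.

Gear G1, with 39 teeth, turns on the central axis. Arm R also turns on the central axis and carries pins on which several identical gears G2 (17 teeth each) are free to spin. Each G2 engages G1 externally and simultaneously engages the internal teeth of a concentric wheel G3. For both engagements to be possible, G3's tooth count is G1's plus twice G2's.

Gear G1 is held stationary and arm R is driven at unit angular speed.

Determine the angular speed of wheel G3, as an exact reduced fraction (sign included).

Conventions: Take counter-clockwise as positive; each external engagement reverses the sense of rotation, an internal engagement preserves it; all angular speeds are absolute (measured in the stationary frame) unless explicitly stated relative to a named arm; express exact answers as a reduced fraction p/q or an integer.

112/73

topology: planetary set — G1 39T / G2 17T / G3 73T, arm = carrier (Willis)
ring teeth: 39 + 2·17 = 73
39(ω_sun−ω_arm) = −73(ω_ring−ω_arm),  ω_sun = 0, ω_arm = 1
ω_ring = 1 − (39/73)(0−1) = 112/73
exact speed ratio = 112/73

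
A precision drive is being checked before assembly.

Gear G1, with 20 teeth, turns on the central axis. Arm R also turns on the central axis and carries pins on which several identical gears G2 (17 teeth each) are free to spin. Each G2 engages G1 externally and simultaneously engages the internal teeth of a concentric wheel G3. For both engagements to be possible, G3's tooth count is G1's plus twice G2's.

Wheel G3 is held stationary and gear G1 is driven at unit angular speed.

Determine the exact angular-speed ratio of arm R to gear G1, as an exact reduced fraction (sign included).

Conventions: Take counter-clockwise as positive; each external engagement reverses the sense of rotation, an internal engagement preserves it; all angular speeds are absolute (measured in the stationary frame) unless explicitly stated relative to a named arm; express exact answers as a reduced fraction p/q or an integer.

class = planetary set [G3 = 20+2·17 = 54; Willis about the carrier]
ring teeth: 20 + 2·17 = 54
20(ω_sun−ω_arm) = −54(ω_ring−ω_arm),  ω_ring = 0, ω_sun = 1
20(1−ω_arm) = −54(0−ω_arm)  ⇒  74·ω_arm = 20  ⇒  ω_arm = 10/37
ω_out/ω_in = 10/37

10/37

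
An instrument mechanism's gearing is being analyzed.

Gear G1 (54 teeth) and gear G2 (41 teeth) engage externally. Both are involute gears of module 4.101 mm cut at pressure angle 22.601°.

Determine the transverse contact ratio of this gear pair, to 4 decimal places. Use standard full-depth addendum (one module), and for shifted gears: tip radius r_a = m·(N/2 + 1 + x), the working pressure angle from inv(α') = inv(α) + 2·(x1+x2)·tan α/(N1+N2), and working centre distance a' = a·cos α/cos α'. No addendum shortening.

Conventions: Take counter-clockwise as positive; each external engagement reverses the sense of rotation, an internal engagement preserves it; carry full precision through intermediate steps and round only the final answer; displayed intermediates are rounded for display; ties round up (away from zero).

1.6208

class = single-mesh tooth geometry [involute pair 54T × 41T, m = 4.101]
base radii: r_b1 = 102.223555, r_b2 = 77.614181
tip radii: r_a1 = 114.828000, r_a2 = 88.171500
no profile shift: α' = α, a' = a
action lengths: √(r_a1²−r_b1²) = 52.305013, √(r_a2²−r_b2²) = 41.836018
base pitch p_b = π·m·cos α = 11.894251
CR = (52.305013 + 41.836018 − 194.797500·sin 22.60100°)/11.894251 = 1.620793
contact ratio ≈ 1.6208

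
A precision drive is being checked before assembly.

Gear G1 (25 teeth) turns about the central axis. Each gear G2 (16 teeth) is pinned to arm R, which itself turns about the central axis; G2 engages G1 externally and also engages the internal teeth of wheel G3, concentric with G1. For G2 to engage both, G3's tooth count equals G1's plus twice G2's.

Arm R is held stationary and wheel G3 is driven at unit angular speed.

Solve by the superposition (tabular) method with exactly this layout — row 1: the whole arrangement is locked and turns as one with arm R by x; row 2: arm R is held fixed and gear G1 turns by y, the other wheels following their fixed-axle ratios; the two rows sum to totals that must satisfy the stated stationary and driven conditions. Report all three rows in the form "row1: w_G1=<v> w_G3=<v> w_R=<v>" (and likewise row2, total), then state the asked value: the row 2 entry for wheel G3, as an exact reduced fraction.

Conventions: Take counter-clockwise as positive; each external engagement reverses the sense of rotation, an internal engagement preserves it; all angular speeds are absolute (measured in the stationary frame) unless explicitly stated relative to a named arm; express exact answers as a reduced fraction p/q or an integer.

row1: w_G1=0 w_G3=0 w_R=0
row2: w_G1=-57/25 w_G3=1 w_R=0
total: w_G1=-57/25 w_G3=1 w_R=0
asked value: 1

class = planetary set [G3 = 25+2·16 = 57; Willis about the carrier]
row 1: whole set turns with the arm by x
superposition row 2 [arm held]: sun y, ring −(25/57)·y, arm 0
boundary: total ω_arm = x = 0 and total ω_ring = x − (25/57)·y = 1  ⇒  y = -57/25, x = 0
row 2 ring = −(25/57)·(-57/25) = 1
totals (row 1 + row 2): sun 0 + (-57/25) = -57/25, ring 0 + 1 = 1, arm 0 + 0 = 0
asked cell (row2, ring) = 1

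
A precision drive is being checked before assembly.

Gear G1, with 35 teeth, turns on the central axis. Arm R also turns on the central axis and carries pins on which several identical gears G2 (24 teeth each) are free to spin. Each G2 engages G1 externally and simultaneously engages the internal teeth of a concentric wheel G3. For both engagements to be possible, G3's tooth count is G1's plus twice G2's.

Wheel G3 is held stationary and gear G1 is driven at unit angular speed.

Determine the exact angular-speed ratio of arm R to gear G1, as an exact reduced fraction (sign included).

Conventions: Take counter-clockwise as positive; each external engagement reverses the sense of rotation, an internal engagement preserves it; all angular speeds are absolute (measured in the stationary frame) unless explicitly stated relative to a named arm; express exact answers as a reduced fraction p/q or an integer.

planetary set (35T centre, 24T on arm, 83T internal) — Willis relation
ring teeth: 35 + 2·24 = 83
35(ω_sun−ω_arm) = −83(ω_ring−ω_arm),  ω_ring = 0, ω_sun = 1
35(1−ω_arm) = −83(0−ω_arm)  ⇒  118·ω_arm = 35  ⇒  ω_arm = 35/118
ω_out/ω_in = 35/118

35/118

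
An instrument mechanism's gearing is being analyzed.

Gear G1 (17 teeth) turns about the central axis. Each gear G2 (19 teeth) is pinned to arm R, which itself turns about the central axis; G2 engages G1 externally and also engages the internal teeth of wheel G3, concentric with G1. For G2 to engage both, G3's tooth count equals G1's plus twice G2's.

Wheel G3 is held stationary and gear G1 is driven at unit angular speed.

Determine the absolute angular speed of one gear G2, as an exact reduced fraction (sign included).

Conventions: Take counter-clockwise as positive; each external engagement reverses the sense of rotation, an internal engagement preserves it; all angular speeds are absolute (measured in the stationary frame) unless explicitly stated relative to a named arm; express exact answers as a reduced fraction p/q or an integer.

topology: planetary set — G1 17T / G2 19T / G3 55T, arm = carrier (Willis)
ring teeth: 17 + 2·19 = 55
17(ω_sun−ω_arm) = −55(ω_ring−ω_arm),  ω_ring = 0, ω_sun = 1
17(1−ω_arm) = −55(0−ω_arm)  ⇒  72·ω_arm = 17  ⇒  ω_arm = 17/72
sun–planet mesh: 17·(1−17/72) = −19·(ω_p−ω_arm)  ⇒  ω_p−ω_arm = -935/1368
ω_p = 17/72 − 935/1368 = -17/38
exact speed ratio = -17/38

-17/38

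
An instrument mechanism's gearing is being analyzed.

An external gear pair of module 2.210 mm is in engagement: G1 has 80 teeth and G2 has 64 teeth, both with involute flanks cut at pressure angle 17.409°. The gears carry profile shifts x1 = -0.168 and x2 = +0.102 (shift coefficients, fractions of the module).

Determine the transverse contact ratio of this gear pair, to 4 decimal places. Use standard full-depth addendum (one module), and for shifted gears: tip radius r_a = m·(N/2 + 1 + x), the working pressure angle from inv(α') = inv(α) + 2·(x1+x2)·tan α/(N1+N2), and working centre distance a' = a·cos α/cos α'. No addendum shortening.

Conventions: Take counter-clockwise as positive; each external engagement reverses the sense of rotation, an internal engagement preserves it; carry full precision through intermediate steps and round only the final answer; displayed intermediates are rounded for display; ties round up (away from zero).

class = single-mesh tooth geometry [involute pair 80T × 64T, m = 2.210]
base radii: r_b1 = 84.350692, r_b2 = 67.480553
tip radii: r_a1 = 90.238720, r_a2 = 73.155420
inv(α') = inv(17.409°) + 2·(-0.168+0.102)·tan α/(80+64) = 0.00942173  ⇒  α' = 17.23975°
a' = a·cos α / cos α' = 159.1200·cos 17.409°/cos 17.23975° = 158.973451
action lengths: √(r_a1²−r_b1²) = 32.062243, √(r_a2²−r_b2²) = 28.250494
base pitch p_b = π·m·cos α = 6.624888
CR = (32.062243 + 28.250494 − 158.973451·sin 17.23975°)/6.624888 = 1.992132
contact ratio ≈ 1.9921

1.9921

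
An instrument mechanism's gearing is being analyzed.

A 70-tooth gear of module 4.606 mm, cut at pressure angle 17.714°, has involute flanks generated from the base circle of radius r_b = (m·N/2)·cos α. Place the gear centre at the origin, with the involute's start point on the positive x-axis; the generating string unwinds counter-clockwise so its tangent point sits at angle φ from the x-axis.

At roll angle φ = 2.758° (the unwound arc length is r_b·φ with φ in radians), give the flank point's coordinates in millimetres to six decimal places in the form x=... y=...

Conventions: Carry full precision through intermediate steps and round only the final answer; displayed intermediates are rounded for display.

x=153.744388 y=0.005708

topology: single-mesh involute geometry — m = 4.606, N = 70
pitch radius r_p = m·N/2 = 4.606·70/2 = 161.210000
base radius r_b = r_p·cos α = 161.210000·cos 17.714° = 153.566577
roll angle φ = 2.758° = 0.04813618 rad
x = r_b·(cos φ + φ·sin φ) = 153.744388
y = r_b·(sin φ − φ·cos φ) = 0.005708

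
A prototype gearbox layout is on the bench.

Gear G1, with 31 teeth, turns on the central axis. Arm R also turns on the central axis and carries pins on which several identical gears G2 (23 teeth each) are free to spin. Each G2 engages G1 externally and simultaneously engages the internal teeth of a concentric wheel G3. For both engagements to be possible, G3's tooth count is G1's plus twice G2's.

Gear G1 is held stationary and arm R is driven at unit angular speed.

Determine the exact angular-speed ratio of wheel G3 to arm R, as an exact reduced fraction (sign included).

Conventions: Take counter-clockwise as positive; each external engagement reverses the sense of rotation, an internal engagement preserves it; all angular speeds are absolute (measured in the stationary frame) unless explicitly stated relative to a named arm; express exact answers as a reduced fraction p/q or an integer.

108/77

topology: planetary set — G1 31T / G2 23T / G3 77T, arm = carrier (Willis)
ring teeth: 31 + 2·23 = 77
31(ω_sun−ω_arm) = −77(ω_ring−ω_arm),  ω_sun = 0, ω_arm = 1
ω_ring = 1 − (31/77)(0−1) = 108/77
ω_out/ω_in = 108/77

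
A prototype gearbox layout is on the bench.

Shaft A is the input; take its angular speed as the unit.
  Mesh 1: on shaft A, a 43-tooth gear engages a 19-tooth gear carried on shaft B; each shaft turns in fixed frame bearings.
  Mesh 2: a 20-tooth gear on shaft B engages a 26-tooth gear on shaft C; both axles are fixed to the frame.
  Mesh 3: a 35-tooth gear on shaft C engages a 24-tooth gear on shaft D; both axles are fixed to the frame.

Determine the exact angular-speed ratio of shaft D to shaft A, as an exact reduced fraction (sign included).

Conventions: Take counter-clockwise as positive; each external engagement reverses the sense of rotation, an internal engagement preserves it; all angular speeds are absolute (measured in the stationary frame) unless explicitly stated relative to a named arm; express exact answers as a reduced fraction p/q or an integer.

class = fixed-axis compound train [3 meshes; 3 ratios multiply, 3 sense flips]
mesh 1 [43T→19T]: running ratio 43/19, sense −
mesh 2 [20T→26T]: running ratio 430/247, sense +
mesh 3 [35T→24T]: running ratio 7525/2964, sense −
ω_out/ω_in = -7525/2964

-7525/2964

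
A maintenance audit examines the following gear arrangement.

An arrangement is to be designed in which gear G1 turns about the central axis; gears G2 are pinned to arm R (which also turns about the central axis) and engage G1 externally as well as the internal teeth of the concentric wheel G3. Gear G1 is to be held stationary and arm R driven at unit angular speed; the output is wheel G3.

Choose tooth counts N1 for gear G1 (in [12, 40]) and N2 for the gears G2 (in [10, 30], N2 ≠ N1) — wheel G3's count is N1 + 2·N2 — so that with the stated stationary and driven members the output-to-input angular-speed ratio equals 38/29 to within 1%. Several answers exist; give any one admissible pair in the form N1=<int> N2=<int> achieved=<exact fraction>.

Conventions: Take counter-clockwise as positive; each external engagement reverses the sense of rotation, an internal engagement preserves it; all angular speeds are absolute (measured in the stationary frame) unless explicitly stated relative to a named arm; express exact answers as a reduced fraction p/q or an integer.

class = planetary set [ratio 38/29 wanted; Willis about the carrier]
Willis with ω_sun = 0: ω_ring/ω_arm = (N1+N3)/N3; set equal to 38/29  ⇒  N3/N1 = 1/(38/29 − 1) = 29/9
N3 = N1 + 2·N2  ⇒  N2/N1 = (N3/N1 − 1)/2 = (29/9 − 1)/2 = 10/9
smallest multiple with N1 ≥ 12 and N2 ≥ 10: k = 2  ⇒  N1 = 2·9 = 18, N2 = 2·10 = 20 (N1 ≤ 40, N2 ≤ 30, N2 ≠ N1 ✓), N3 = 18 + 2·20 = 58
check: (N1+N3)/N3 with N1 = 18, N3 = 58 gives 38/29; |achieved − target| = 0 ≤ 19/1450 ✓

N1=18 N2=20 achieved=38/29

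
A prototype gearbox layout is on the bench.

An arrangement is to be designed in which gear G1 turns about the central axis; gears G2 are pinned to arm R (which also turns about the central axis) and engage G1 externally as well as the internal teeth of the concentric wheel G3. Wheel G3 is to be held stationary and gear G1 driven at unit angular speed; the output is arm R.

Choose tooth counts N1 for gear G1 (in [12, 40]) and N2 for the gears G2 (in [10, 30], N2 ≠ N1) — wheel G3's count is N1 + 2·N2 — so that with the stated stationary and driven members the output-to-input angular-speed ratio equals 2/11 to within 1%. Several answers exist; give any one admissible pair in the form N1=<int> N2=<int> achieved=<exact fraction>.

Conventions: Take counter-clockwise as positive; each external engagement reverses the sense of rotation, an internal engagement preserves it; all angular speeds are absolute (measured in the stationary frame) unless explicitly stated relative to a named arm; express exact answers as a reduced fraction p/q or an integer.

N1=12 N2=21 achieved=2/11

class = planetary set [ratio 2/11 wanted; Willis about the carrier]
Willis with ω_ring = 0: ω_arm/ω_sun = N1/(N1+N3); set equal to 2/11  ⇒  N3/N1 = 1/(2/11) − 1 = 9/2
N3 = N1 + 2·N2  ⇒  N2/N1 = (N3/N1 − 1)/2 = (9/2 − 1)/2 = 7/4
smallest multiple with N1 ≥ 12 and N2 ≥ 10: k = 3  ⇒  N1 = 3·4 = 12, N2 = 3·7 = 21 (N1 ≤ 40, N2 ≤ 30, N2 ≠ N1 ✓), N3 = 12 + 2·21 = 54
check: N1/(N1+N3) with N1 = 12, N3 = 54 gives 2/11; |achieved − target| = 0 ≤ 1/550 ✓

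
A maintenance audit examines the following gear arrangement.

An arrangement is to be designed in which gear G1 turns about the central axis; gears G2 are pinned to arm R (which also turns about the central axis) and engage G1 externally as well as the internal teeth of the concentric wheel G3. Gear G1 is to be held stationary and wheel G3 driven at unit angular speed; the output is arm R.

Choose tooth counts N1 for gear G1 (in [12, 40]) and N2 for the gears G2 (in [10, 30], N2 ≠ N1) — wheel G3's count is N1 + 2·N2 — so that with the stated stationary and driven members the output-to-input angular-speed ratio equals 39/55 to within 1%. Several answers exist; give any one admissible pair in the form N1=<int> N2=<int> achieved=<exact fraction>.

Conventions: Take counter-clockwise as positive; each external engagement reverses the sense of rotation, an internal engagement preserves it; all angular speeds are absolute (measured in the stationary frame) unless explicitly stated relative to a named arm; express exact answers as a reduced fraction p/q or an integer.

N1=32 N2=23 achieved=39/55

design class (target 39/55): planetary set
Willis with ω_sun = 0: ω_arm/ω_ring = N3/(N1+N3); set equal to 39/55  ⇒  N3/N1 = (39/55)/(1 − 39/55) = 39/16
N3 = N1 + 2·N2  ⇒  N2/N1 = (N3/N1 − 1)/2 = (39/16 − 1)/2 = 23/32
smallest multiple with N1 ≥ 12 and N2 ≥ 10: k = 1  ⇒  N1 = 1·32 = 32, N2 = 1·23 = 23 (N1 ≤ 40, N2 ≤ 30, N2 ≠ N1 ✓), N3 = 32 + 2·23 = 78
check: N3/(N1+N3) with N1 = 32, N3 = 78 gives 39/55; |achieved − target| = 0 ≤ 39/5500 ✓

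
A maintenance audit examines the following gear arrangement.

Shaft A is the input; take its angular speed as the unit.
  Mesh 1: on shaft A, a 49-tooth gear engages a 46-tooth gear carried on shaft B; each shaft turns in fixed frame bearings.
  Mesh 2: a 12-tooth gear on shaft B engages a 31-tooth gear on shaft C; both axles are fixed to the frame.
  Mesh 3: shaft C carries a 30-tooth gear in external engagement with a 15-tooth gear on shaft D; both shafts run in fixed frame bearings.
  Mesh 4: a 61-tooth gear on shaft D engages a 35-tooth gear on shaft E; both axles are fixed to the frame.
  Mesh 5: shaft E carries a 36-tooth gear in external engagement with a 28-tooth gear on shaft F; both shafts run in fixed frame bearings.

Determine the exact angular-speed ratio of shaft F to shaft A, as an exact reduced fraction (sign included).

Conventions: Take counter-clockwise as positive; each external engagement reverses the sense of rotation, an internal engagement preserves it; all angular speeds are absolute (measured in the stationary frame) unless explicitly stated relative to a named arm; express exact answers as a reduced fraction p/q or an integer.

class = fixed-axis compound train [5 meshes; 5 ratios multiply, 5 sense flips]
mesh 1 [49T→46T]: running ratio 49/46, sense −
mesh 2 [12T→31T]: running ratio 294/713, sense +
mesh 3 [30T→15T]: running ratio 588/713, sense −
mesh 4 [61T→35T]: running ratio 5124/3565, sense +
mesh 5 [36T→28T]: running ratio 6588/3565, sense −
ω_out/ω_in = -6588/3565

-6588/3565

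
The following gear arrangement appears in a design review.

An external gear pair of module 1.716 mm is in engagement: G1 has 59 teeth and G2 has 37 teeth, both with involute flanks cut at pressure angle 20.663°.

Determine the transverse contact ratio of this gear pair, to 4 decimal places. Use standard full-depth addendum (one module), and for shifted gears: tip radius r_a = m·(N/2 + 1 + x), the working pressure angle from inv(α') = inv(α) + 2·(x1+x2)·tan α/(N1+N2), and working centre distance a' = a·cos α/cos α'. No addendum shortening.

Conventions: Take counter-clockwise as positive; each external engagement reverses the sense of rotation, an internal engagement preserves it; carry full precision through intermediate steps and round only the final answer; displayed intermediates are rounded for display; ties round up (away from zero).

class = single-mesh tooth geometry [involute pair 59T × 37T, m = 1.716]
base radii: r_b1 = 47.365593, r_b2 = 29.703846
tip radii: r_a1 = 52.338000, r_a2 = 33.462000
no profile shift: α' = α, a' = a
action lengths: √(r_a1²−r_b1²) = 22.265822, √(r_a2²−r_b2²) = 15.407367
base pitch p_b = π·m·cos α = 5.044183
CR = (22.265822 + 15.407367 − 82.368000·sin 20.66300°)/5.044183 = 1.706508
contact ratio ≈ 1.7065

1.7065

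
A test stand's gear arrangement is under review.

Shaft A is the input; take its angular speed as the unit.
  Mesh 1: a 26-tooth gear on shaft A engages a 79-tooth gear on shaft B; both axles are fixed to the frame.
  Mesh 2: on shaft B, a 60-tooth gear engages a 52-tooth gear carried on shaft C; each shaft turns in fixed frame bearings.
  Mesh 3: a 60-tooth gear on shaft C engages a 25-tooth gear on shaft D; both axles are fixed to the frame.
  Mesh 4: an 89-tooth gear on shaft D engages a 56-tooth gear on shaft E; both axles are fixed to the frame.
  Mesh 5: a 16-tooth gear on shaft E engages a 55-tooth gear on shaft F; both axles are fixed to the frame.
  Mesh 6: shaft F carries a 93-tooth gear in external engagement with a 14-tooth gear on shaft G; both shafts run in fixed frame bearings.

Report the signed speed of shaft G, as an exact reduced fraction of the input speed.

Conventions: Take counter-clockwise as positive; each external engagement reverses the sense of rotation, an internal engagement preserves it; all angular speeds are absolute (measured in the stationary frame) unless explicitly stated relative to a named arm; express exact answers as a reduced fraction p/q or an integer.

595944/212905

6-mesh fixed-axis compound train (all bearings frame-fixed)
mesh 1 [26T→79T]: |ω|/ω_in = 1×26/79 = 26/79, sense flips to −
mesh 2 [60T→52T]: |ω|/ω_in = (26/79)×60/52 = 30/79, sense flips to +
mesh 3 [60T→25T]: |ω|/ω_in = (30/79)×60/25 = 72/79, sense flips to −
mesh 4 [89T→56T]: |ω|/ω_in = (72/79)×89/56 = 801/553, sense flips to +
mesh 5 [16T→55T]: |ω|/ω_in = (801/553)×16/55 = 12816/30415, sense flips to −
mesh 6 [93T→14T]: |ω|/ω_in = (12816/30415)×93/14 = 595944/212905, sense flips to +
signed output speed (× input speed) = 595944/212905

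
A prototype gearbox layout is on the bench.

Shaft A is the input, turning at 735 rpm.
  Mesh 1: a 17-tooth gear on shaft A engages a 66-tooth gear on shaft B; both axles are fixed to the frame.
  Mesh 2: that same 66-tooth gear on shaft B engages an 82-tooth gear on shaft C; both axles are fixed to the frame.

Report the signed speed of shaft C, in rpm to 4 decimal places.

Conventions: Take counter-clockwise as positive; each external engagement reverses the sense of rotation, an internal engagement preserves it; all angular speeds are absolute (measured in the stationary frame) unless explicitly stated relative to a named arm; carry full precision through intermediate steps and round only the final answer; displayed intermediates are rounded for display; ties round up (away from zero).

topology: fixed-axis compound train — 2 meshes, A→C
mesh 1 [17T→66T]: ω = 735.0000×17/66 = 189.3182 rpm, sense flips to −
mesh 2 [66T→82T]: ω = 189.3182×66/82 = 152.3780 rpm, sense flips to +
signed output speed = +152.3780 rpm

+152.3780 rpm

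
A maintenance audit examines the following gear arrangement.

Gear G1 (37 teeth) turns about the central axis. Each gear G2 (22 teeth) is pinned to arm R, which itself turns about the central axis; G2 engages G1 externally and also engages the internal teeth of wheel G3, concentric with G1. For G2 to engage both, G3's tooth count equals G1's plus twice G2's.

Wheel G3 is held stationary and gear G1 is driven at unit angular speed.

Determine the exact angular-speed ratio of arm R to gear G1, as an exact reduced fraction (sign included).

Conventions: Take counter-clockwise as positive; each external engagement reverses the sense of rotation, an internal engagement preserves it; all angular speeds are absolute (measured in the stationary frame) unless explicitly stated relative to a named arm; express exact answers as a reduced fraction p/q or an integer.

topology: planetary set — G1 37T / G2 22T / G3 81T, arm = carrier (Willis)
ring teeth: 37 + 2·22 = 81
37(ω_sun−ω_arm) = −81(ω_ring−ω_arm),  ω_ring = 0, ω_sun = 1
37(1−ω_arm) = −81(0−ω_arm)  ⇒  118·ω_arm = 37  ⇒  ω_arm = 37/118
ω_out/ω_in = 37/118

37/118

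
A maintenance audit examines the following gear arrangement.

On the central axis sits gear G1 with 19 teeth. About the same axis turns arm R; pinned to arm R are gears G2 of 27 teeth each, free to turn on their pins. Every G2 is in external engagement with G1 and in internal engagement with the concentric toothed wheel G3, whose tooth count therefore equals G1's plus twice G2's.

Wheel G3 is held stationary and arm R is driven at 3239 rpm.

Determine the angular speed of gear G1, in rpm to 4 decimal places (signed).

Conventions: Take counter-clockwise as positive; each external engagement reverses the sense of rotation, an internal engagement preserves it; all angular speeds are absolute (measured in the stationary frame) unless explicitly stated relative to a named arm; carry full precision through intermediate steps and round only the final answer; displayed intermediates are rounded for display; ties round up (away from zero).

recognized (axles ride arm R): planetary set, 19/27/73 teeth
normalise by the input: solve with ω_arm = 1, then scale by 3239 rpm
ring teeth: 19 + 2·27 = 73
19(ω_sun−ω_arm) = −73(ω_ring−ω_arm),  ω_ring = 0, ω_arm = 1
ω_sun = 1 − (73/19)(0−1) = 92/19
scale: ω_sun = 92/19 × 3239 rpm = +15683.5789 rpm

+15683.5789 rpm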